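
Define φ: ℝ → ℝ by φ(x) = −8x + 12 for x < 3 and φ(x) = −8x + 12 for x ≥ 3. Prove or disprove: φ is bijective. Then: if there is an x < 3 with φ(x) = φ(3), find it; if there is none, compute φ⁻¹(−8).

5/2

Both pieces are strictly decreasing (slopes −8 and −8), so each is injective on its own interval.
The left piece maps (−∞, 3) onto (−12, ∞); the right piece maps [3, ∞) onto (−∞, −12].
Since −12 = −12, the images partition ℝ: φ is injective and surjective, hence bijective.
Because the two images are disjoint, no x < 3 has φ(x) = φ(3), so we compute φ⁻¹(−8): −8 lies in (−12, ∞), so solve −8x + 12 = −8: x = (−8 − 12)/(−8) = 5/2.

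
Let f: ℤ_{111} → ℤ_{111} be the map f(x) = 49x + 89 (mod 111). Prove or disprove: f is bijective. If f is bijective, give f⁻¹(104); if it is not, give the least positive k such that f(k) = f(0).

66

Suppose f(s) = f(t) in ℤ_{111}. Then 49s + 89 ≡ 49t + 89 (mod 111), thus 49(s − t) ≡ 0 (mod 111).
Since gcd(49, 111) = 1, 49 is invertible modulo 111, therefore s − t ≡ 0 (mod 111), i.e. s = t.
We now compute 49⁻¹ mod 111 explicitly. Euclid's algorithm: 111 = 2·49 + 13, 49 = 3·13 + 10, 13 = 1·10 + 3, 10 = 3·3 + 1; back-substituting gives 1 = 34·49 − 15·111, so 49⁻¹ ≡ 34 (mod 111).
Then y ↦ 34(y − 89) is a two-sided inverse to f, so every y ∈ ℤ_{111} has a preimage.
So f is bijective.
Since f is bijective, we find f⁻¹(104): we need 49x ≡ 104 − 89 ≡ 15 (mod 111). Using 49⁻¹ = 34: x ≡ 34·15 = 510 = 4·111 + 66, so x = 66.
Check: f(66) = 49·66 + 89 = 3323 = 29·111 + 104 ≡ 104 (mod 111).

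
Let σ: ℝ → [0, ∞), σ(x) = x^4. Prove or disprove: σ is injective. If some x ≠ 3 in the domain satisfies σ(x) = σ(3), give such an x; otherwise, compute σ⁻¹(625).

σ(3) = 81 = (−3)^4 = σ(−3) (since 4 is even), with 3 ≠ −3. So σ is not injective.
For the follow-up, such an x exists: taking x = −3 ∈ ℝ gives σ(−3) = 81 = σ(3) with −3 ≠ 3.

-3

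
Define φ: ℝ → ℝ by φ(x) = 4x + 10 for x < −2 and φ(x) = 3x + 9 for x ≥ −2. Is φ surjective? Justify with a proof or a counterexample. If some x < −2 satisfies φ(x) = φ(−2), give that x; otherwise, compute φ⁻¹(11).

Both pieces are strictly increasing (slopes 4 and 3), so each is injective on its own interval.
The left piece maps (−∞, −2) onto (−∞, 2); the right piece maps [−2, ∞) onto [3, ∞).
The union (−∞, 2) ∪ [3, ∞) omits the interval between 2 and 3; in particular 2 has no preimage. So φ is not surjective.
Because the two images are disjoint, no x < −2 has φ(x) = φ(−2), so we compute φ⁻¹(11): 11 lies in [3, ∞), so solve 3x + 9 = 11: x = (11 − 9)/3 = 2/3.

2/3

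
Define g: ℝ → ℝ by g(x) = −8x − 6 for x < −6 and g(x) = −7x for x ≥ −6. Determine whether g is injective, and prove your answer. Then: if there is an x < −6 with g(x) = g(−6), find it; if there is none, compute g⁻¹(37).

-37/7

Both pieces are strictly decreasing (slopes −8 and −7), so each is injective on its own interval.
The left piece maps (−∞, −6) onto (42, ∞); the right piece maps [−6, ∞) onto (−∞, 42].
These images are disjoint, so no value is attained by both pieces. Thus g is injective.
Because the two images are disjoint, no x < −6 has g(x) = g(−6), so we compute g⁻¹(37): 37 lies in (−∞, 42], so solve −7x = 37: x = (37 − 0)/(−7) = −37/7.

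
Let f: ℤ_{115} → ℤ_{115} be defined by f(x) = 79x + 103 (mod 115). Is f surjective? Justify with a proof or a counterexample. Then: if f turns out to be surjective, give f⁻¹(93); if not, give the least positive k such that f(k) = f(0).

Since gcd(79, 115) = 1, 79 is invertible modulo 115. Euclid's algorithm: 115 = 1·79 + 36, 79 = 2·36 + 7, 36 = 5·7 + 1; back-substituting gives 1 = 99·79 − 68·115, so 79⁻¹ ≡ 99 (mod 115).
Then y ↦ 99(y − 103) is a two-sided inverse to f, so every y ∈ ℤ_{115} has a preimage.
Therefore f is surjective.
Since f is surjective, we compute f⁻¹(93): solve 79x + 103 ≡ 93 (mod 115), i.e. 79x ≡ 105 (mod 115).
Multiplying by 79⁻¹ = 99 gives x ≡ 99·105 = 10395 = 90·115 + 45 ≡ 45 (mod 115).
Check: f(45) = 79·45 + 103 = 3658 = 31·115 + 93 ≡ 93 (mod 115).

45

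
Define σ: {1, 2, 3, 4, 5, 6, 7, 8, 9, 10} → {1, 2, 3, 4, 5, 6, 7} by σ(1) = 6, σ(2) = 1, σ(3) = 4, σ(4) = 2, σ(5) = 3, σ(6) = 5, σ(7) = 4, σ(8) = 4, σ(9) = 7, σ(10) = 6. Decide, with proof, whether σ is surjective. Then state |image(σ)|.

Every element of the codomain has a preimage: 1 = σ(2), 2 = σ(4), 3 = σ(5), 4 = σ(3), 5 = σ(6), 6 = σ(1), 7 = σ(9).
Therefore σ is surjective.
The image of σ is {1, 2, 3, 4, 5, 6, 7}, which has 7 elements.

7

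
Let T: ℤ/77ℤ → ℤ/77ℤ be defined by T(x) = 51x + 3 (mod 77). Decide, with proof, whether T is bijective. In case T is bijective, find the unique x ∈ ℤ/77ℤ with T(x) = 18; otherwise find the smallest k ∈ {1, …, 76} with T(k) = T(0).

32

Suppose T(x_1) = T(x_2) in ℤ/77ℤ. Then 51x_1 + 3 ≡ 51x_2 + 3 (mod 77), hence 51(x_1 − x_2) ≡ 0 (mod 77).
Since gcd(51, 77) = 1, 51 is invertible modulo 77, therefore x_1 − x_2 ≡ 0 (mod 77), i.e. x_1 = x_2.
We now compute 51⁻¹ mod 77 explicitly. Euclid's algorithm: 77 = 1·51 + 26, 51 = 1·26 + 25, 26 = 1·25 + 1; back-substituting gives 1 = 74·51 − 49·77, so 51⁻¹ ≡ 74 (mod 77).
Then y ↦ 74(y − 3) is a two-sided inverse to T, so every y ∈ ℤ/77ℤ has a preimage.
So T is bijective.
Since T is bijective, we find T⁻¹(18): we need 51x ≡ 18 − 3 ≡ 15 (mod 77). Using 51⁻¹ = 74: x ≡ 74·15 = 1110 = 14·77 + 32, so x = 32.
Check: T(32) = 51·32 + 3 = 1635 = 21·77 + 18 ≡ 18 (mod 77).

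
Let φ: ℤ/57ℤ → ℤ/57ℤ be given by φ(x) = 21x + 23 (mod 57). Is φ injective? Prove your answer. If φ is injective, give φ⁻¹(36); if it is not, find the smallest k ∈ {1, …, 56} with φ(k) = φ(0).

19

We have gcd(21, 57) = 3 > 1. Taking a = 0 and b = 19: φ(0) = 23 and φ(19) = 21·19 + 23 = 422 ≡ 23 (mod 57).
So φ(0) = φ(19) while 0 ≠ 19, hence φ is not injective.
Since φ is not injective, we find the least positive k with φ(k) = φ(0): this means 21k ≡ 0 (mod 57), i.e. 57 ∣ 21k. Since gcd(21, 57) = 3, dividing through by 3 this holds exactly when 19 ∣ 7k, and as gcd(7, 19) = 1, exactly when 19 ∣ k.
The smallest positive such k is 19.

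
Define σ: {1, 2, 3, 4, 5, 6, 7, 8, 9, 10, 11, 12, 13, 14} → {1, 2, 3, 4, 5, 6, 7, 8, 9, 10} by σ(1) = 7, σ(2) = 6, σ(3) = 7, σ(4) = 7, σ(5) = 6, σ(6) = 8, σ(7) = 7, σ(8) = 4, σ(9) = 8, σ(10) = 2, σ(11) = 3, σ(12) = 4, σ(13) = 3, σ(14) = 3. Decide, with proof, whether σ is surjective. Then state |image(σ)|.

6

No element maps to 1, so σ is not surjective.
The image of σ is {2, 3, 4, 6, 7, 8}, which has 6 elements.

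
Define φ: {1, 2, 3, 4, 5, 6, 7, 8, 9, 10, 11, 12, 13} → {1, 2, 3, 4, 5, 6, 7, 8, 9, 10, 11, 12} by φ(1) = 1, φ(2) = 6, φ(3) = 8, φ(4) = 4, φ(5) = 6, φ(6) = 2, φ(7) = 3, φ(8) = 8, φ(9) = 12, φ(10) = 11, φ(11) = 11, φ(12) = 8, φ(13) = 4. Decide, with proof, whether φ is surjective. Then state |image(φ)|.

8

No element maps to 5, so φ is not surjective.
The image of φ is {1, 2, 3, 4, 6, 8, 11, 12}, which has 8 elements.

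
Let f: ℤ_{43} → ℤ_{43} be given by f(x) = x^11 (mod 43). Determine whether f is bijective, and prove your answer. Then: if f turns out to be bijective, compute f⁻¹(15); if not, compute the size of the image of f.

Since 43 is prime, the nonzero elements of ℤ_{43} form a cyclic group of order 42.
As gcd(11, 42) = 1, raising to the 11th power is a bijection on this group: if u^11 ≡ v^11 then (uv^{−1})^11 = 1, and the only element of order dividing gcd(11, 42) = 1 is 1, so u = v.
With f(0) = 0 this makes f injective on all of ℤ_{43}, hence bijective (finite equal-size domain and codomain). In particular f is bijective.
Since f is bijective, we find the preimage of 15. The inverse of x ↦ x^11 on (ℤ_{43})^× is x ↦ x^23, because 11·23 = 253 = 6·42 + 1 ≡ 1 (mod 42) and x^{42} = 1 for x ≠ 0 (Fermat). So f⁻¹(15) = 15^23 mod 43.
Repeated squaring mod 43: 15^1 ≡ 15, 15^2 ≡ 15² = 225 ≡ 10, 15^4 ≡ 10² = 100 ≡ 14, 15^8 ≡ 14² = 196 ≡ 24, 15^16 ≡ 24² = 576 ≡ 17. Since 23 = 16 + 4 + 2 + 1, 15^23 ≡ 17·14·10·15: 17·14 = 238 ≡ 23, then 23·10 = 230 ≡ 15, then 15·15 = 225 ≡ 10. So 15^23 ≡ 10 (mod 43).
Hence f⁻¹(15) = 10.

10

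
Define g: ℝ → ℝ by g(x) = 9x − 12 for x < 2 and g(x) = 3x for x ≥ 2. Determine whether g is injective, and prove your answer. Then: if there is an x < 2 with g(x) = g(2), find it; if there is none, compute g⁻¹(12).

Both pieces are strictly increasing (slopes 9 and 3), so each is injective on its own interval.
The left piece maps (−∞, 2) onto (−∞, 6); the right piece maps [2, ∞) onto [6, ∞).
These images are disjoint, so no value is attained by both pieces. Hence g is injective.
Because the two images are disjoint, no x < 2 has g(x) = g(2), so we compute g⁻¹(12): 12 lies in [6, ∞), so solve 3x = 12: x = (12 − 0)/3 = 4.

4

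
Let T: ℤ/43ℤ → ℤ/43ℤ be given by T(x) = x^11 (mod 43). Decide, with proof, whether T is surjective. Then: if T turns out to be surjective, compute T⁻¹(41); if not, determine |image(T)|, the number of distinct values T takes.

Since 43 is prime, the nonzero elements of ℤ/43ℤ form a cyclic group of order 42.
As gcd(11, 42) = 1, raising to the 11th power is a bijection on this group: if x_1^11 ≡ x_2^11 then (x_1x_2^{−1})^11 = 1, and the only element of order dividing gcd(11, 42) = 1 is 1, so x_1 = x_2.
With T(0) = 0 this makes T injective on all of ℤ/43ℤ, hence bijective (finite equal-size domain and codomain). In particular T is surjective.
Since T is surjective, we find the preimage of 41. The inverse of x ↦ x^11 on (ℤ/43ℤ)^× is x ↦ x^23, because 11·23 = 253 = 6·42 + 1 ≡ 1 (mod 42) and x^{42} = 1 for x ≠ 0 (Fermat). So T⁻¹(41) = 41^23 mod 43.
Repeated squaring mod 43: 41^1 ≡ 41, 41^2 ≡ 41² = 1681 ≡ 4, 41^4 ≡ 4² = 16, 41^8 ≡ 16² = 256 ≡ 41, 41^16 ≡ 41² = 1681 ≡ 4. Since 23 = 16 + 4 + 2 + 1, 41^23 ≡ 4·16·4·41: 4·16 = 64 ≡ 21, then 21·4 = 84 ≡ 41, then 41·41 = 1681 ≡ 4. So 41^23 ≡ 4 (mod 43).
Hence T⁻¹(41) = 4.

4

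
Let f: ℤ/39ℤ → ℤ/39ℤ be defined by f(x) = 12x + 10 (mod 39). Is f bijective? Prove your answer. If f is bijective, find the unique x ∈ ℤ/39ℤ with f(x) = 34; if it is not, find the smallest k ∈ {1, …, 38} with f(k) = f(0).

13

We have gcd(12, 39) = 3 > 1. Taking s = 0 and t = 13: f(0) = 10 and f(13) = 12·13 + 10 = 166 ≡ 10 (mod 39).
So f(0) = f(13) while 0 ≠ 13, therefore f is not injective, hence not bijective.
Since f is not bijective, we find the least positive k with f(k) = f(0): this means 12k ≡ 0 (mod 39), i.e. 39 ∣ 12k. Since gcd(12, 39) = 3, dividing through by 3 this holds exactly when 13 ∣ 4k, and as gcd(4, 13) = 1, exactly when 13 ∣ k.
The smallest positive such k is 13.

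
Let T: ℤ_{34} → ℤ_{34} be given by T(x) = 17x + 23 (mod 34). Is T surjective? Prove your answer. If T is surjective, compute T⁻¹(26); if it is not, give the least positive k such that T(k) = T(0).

Since gcd(17, 34) = 17, we have 17x ≡ 0 (mod 17) for all x, so T(x) ≡ 6 (mod 17).
But 0 ≢ 6 (mod 17), so 0 ∈ ℤ_{34} has no preimage. Therefore T is not surjective.
Since T is not surjective, we find the least positive k with T(k) = T(0): this means 17k ≡ 0 (mod 34), i.e. 34 ∣ 17k. Since gcd(17, 34) = 17, dividing through by 17 this holds exactly when 2 ∣ k.
The smallest positive such k is 2.

2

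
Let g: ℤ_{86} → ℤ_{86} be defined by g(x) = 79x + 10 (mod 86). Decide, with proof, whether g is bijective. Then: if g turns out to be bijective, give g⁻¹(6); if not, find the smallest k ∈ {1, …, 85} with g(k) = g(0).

Suppose g(s) = g(t) in ℤ_{86}. Then 79s + 10 ≡ 79t + 10 (mod 86), thus 79(s − t) ≡ 0 (mod 86).
Since gcd(79, 86) = 1, 79 is invertible modulo 86, hence s − t ≡ 0 (mod 86), i.e. s = t.
We now compute 79⁻¹ mod 86 explicitly. Euclid's algorithm: 86 = 1·79 + 7, 79 = 11·7 + 2, 7 = 3·2 + 1; back-substituting gives 1 = 49·79 − 45·86, so 79⁻¹ ≡ 49 (mod 86).
For any y ∈ ℤ_{86}, x = 49(y − 10) mod 86 satisfies g(x) = 79·49(y − 10) + 10 ≡ y (since 79·49 ≡ 1 mod 86). So every y has a preimage.
Thus g is bijective.
Since g is bijective, we compute g⁻¹(6): solve 79x + 10 ≡ 6 (mod 86), i.e. 79x ≡ 82 (mod 86).
Multiplying by 79⁻¹ = 49 gives x ≡ 49·82 = 4018 = 46·86 + 62 ≡ 62 (mod 86).
Check: g(62) = 79·62 + 10 = 4908 = 57·86 + 6 ≡ 6 (mod 86).

62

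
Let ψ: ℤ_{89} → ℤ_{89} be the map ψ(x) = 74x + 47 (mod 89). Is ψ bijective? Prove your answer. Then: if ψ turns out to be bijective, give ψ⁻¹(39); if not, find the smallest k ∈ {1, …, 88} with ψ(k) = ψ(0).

Recall that ψ is injective if ψ(u) = ψ(v) implies u = v.
Suppose ψ(u) = ψ(v) in ℤ_{89}. Then 74u + 47 ≡ 74v + 47 (mod 89), hence 74(u − v) ≡ 0 (mod 89).
Since gcd(74, 89) = 1, 74 is invertible modulo 89, therefore u − v ≡ 0 (mod 89), i.e. u = v.
We now compute 74⁻¹ mod 89 explicitly. Euclid's algorithm: 89 = 1·74 + 15, 74 = 4·15 + 14, 15 = 1·14 + 1; back-substituting gives 1 = 83·74 − 69·89, so 74⁻¹ ≡ 83 (mod 89).
Then y ↦ 83(y − 47) is a two-sided inverse to ψ, so every y ∈ ℤ_{89} has a preimage.
Thus ψ is bijective.
Since ψ is bijective, we compute ψ⁻¹(39): solve 74x + 47 ≡ 39 (mod 89), i.e. 74x ≡ 81 (mod 89).
Multiplying by 74⁻¹ = 83 gives x ≡ 83·81 = 6723 = 75·89 + 48 ≡ 48 (mod 89).
Check: ψ(48) = 74·48 + 47 = 3599 = 40·89 + 39 ≡ 39 (mod 89).

48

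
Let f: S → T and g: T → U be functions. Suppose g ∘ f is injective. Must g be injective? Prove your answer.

not injective

No. Take S = {0}, T = {0, 1}, U = {0, 1}, f(a) = a for each a ∈ S, and g(b) = 0 if b ∈ {0, 1} else g(b) = b.
Then g ∘ f = f is injective (S ⊂ T and f is the inclusion), but g(0) = g(1) = 0 with 0 ≠ 1, so g is not injective.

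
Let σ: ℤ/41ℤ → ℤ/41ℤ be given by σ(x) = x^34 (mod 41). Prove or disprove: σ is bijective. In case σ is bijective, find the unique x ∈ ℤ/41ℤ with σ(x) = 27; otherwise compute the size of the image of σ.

21

σ(20): Repeated squaring mod 41: 20^1 ≡ 20, 20^2 ≡ 20² = 400 ≡ 31, 20^4 ≡ 31² = 961 ≡ 18, 20^8 ≡ 18² = 324 ≡ 37, 20^16 ≡ 37² = 1369 ≡ 16, 20^32 ≡ 16² = 256 ≡ 10. Since 34 = 32 + 2, 20^34 ≡ 10·31: 10·31 = 310 ≡ 23. So 20^34 ≡ 23 (mod 41).
σ(21): Repeated squaring mod 41: 21^1 ≡ 21, 21^2 ≡ 21² = 441 ≡ 31, 21^4 ≡ 31² = 961 ≡ 18, 21^8 ≡ 18² = 324 ≡ 37, 21^16 ≡ 37² = 1369 ≡ 16, 21^32 ≡ 16² = 256 ≡ 10. Since 34 = 32 + 2, 21^34 ≡ 10·31: 10·31 = 310 ≡ 23. So 21^34 ≡ 23 (mod 41).
So σ(20) = σ(21) = 23 while 20 ≠ 21, therefore σ is not injective, hence not bijective.
Since σ is not bijective, we determine |image(σ)|. Computing x^34 mod 41 for each x (by repeated squaring, reducing mod 41 at every step), the values σ(0), σ(1), …, σ(40) are: 0, 1, 25, 9, 10, 31, 20, 39, 4, 40, 37, 5, 8, 21, 32, 33, 18, 36, 16, 2, 23, 23, 2, 16, 36, 18, 33, 32, 21, 8, 5, 37, 40, 4, 39, 20, 31, 10, 9, 25, 1.
The distinct values are {0, 1, 2, 4, 5, 8, 9, 10, 16, 18, 20, 21, 23, 25, 31, 32, 33, 36, 37, 39, 40}; there are 21 of them.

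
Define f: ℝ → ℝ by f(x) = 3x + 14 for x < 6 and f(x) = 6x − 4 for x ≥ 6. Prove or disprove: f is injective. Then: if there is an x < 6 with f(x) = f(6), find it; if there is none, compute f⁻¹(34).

Both pieces are strictly increasing (slopes 3 and 6), so each is injective on its own interval.
The left piece maps (−∞, 6) onto (−∞, 32); the right piece maps [6, ∞) onto [32, ∞).
These images are disjoint, so no value is attained by both pieces. Hence f is injective.
Because the two images are disjoint, no x < 6 has f(x) = f(6), so we compute f⁻¹(34): 34 lies in [32, ∞), so solve 6x − 4 = 34: x = (34 + 4)/6 = 19/3.

19/3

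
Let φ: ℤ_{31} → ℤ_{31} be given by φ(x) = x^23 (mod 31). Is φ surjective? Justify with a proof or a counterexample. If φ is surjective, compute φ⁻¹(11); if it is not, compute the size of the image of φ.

Since 31 is prime, the nonzero elements of ℤ_{31} form a cyclic group of order 30.
As gcd(23, 30) = 1, raising to the 23rd power is a bijection on this group: if u^23 ≡ v^23 then (uv^{−1})^23 = 1, and the only element of order dividing gcd(23, 30) = 1 is 1, so u = v.
With φ(0) = 0 this makes φ injective on all of ℤ_{31}, hence bijective (finite equal-size domain and codomain). In particular φ is surjective.
Since φ is surjective, we find the preimage of 11. The inverse of x ↦ x^23 on (ℤ_{31})^× is x ↦ x^17, because 23·17 = 391 = 13·30 + 1 ≡ 1 (mod 30) and x^{30} = 1 for x ≠ 0 (Fermat). So φ⁻¹(11) = 11^17 mod 31.
Repeated squaring mod 31: 11^1 ≡ 11, 11^2 ≡ 11² = 121 ≡ 28, 11^4 ≡ 28² = 784 ≡ 9, 11^8 ≡ 9² = 81 ≡ 19, 11^16 ≡ 19² = 361 ≡ 20. Since 17 = 16 + 1, 11^17 ≡ 20·11: 20·11 = 220 ≡ 3. So 11^17 ≡ 3 (mod 31).
Hence φ⁻¹(11) = 3.

3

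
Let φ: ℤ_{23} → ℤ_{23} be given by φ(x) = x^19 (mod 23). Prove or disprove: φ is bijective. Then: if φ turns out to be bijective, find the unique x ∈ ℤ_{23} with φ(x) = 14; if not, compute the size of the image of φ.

Since 23 is prime, the nonzero elements of ℤ_{23} form a cyclic group of order 22.
As gcd(19, 22) = 1, raising to the 19th power is a bijection on this group: if a^19 ≡ b^19 then (ab^{−1})^19 = 1, and the only element of order dividing gcd(19, 22) = 1 is 1, so a = b.
With φ(0) = 0 this makes φ injective on all of ℤ_{23}, hence bijective (finite equal-size domain and codomain). In particular φ is bijective.
Since φ is bijective, we find the preimage of 14. The inverse of x ↦ x^19 on (ℤ_{23})^× is x ↦ x^7, because 19·7 = 133 = 6·22 + 1 ≡ 1 (mod 22) and x^{22} = 1 for x ≠ 0 (Fermat). So φ⁻¹(14) = 14^7 mod 23.
Repeated squaring mod 23: 14^1 ≡ 14, 14^2 ≡ 14² = 196 ≡ 12, 14^4 ≡ 12² = 144 ≡ 6. Since 7 = 4 + 2 + 1, 14^7 ≡ 6·12·14: 6·12 = 72 ≡ 3, then 3·14 = 42 ≡ 19. So 14^7 ≡ 19 (mod 23).
Hence φ⁻¹(14) = 19.

19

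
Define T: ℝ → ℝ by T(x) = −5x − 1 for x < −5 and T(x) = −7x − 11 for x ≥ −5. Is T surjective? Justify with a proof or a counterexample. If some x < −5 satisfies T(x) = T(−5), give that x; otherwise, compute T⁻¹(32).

-33/5

Both pieces are strictly decreasing (slopes −5 and −7), so each is injective on its own interval.
The left piece maps (−∞, −5) onto (24, ∞); the right piece maps [−5, ∞) onto (−∞, 24].
These images together cover ℝ, so T is surjective.
Because the two images are disjoint, no x < −5 has T(x) = T(−5), so we compute T⁻¹(32): 32 lies in (24, ∞), so solve −5x − 1 = 32: x = (32 + 1)/(−5) = −33/5.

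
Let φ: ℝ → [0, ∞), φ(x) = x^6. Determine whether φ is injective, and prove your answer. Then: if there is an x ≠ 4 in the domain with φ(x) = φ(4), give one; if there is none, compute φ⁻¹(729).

φ(4) = 4096 = (−4)^6 = φ(−4) (since 6 is even), with 4 ≠ −4. So φ is not injective.
For the follow-up, such an x exists: taking x = −4 ∈ ℝ gives φ(−4) = 4096 = φ(4) with −4 ≠ 4.

-4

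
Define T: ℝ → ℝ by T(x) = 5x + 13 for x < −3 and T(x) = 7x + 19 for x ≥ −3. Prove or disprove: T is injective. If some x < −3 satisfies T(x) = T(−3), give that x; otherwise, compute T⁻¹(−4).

-17/5

Both pieces are strictly increasing (slopes 5 and 7), so each is injective on its own interval.
The left piece maps (−∞, −3) onto (−∞, −2); the right piece maps [−3, ∞) onto [−2, ∞).
These images are disjoint, so no value is attained by both pieces. Therefore T is injective.
Because the two images are disjoint, no x < −3 has T(x) = T(−3), so we compute T⁻¹(−4): −4 lies in (−∞, −2), so solve 5x + 13 = −4: x = (−4 − 13)/5 = −17/5.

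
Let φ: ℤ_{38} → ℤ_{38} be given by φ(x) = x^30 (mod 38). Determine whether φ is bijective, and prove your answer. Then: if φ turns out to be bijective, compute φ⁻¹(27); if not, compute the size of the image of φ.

8

φ(3): Repeated squaring mod 38: 3^1 ≡ 3, 3^2 ≡ 3² = 9, 3^4 ≡ 9² = 81 ≡ 5, 3^8 ≡ 5² = 25, 3^16 ≡ 25² = 625 ≡ 17. Since 30 = 16 + 8 + 4 + 2, 3^30 ≡ 17·25·5·9: 17·25 = 425 ≡ 7, then 7·5 = 35, then 35·9 = 315 ≡ 11. So 3^30 ≡ 11 (mod 38).
φ(5): Repeated squaring mod 38: 5^1 ≡ 5, 5^2 ≡ 5² = 25, 5^4 ≡ 25² = 625 ≡ 17, 5^8 ≡ 17² = 289 ≡ 23, 5^16 ≡ 23² = 529 ≡ 35. Since 30 = 16 + 8 + 4 + 2, 5^30 ≡ 35·23·17·25: 35·23 = 805 ≡ 7, then 7·17 = 119 ≡ 5, then 5·25 = 125 ≡ 11. So 5^30 ≡ 11 (mod 38).
So φ(3) = φ(5) = 11 while 3 ≠ 5, so φ is not injective, hence not bijective.
Since φ is not bijective, we determine |image(φ)|. Computing x^30 mod 38 for each x (by repeated squaring, reducing mod 38 at every step), the values φ(0), φ(1), …, φ(37) are: 0, 1, 30, 11, 26, 11, 26, 1, 20, 7, 26, 1, 20, 7, 30, 7, 30, 11, 20, 19, 20, 11, 30, 7, 30, 7, 20, 1, 26, 7, 20, 1, 26, 11, 26, 11, 30, 1.
The distinct values are {0, 1, 7, 11, 19, 20, 26, 30}; there are 8 of them.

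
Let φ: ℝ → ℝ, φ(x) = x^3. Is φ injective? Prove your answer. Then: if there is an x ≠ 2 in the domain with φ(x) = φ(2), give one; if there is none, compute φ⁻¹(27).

3

On ℝ, x ↦ x^3 is strictly increasing (since 3 is odd), so φ(a) = φ(b) forces a = b. Therefore φ is injective.
Since x ↦ x^3 is strictly increasing on ℝ, it is injective there, so no x ≠ 2 in the domain has φ(x) = φ(2). We therefore compute φ⁻¹(27) = 27^{1/3} = 3 (indeed 3^3 = 27).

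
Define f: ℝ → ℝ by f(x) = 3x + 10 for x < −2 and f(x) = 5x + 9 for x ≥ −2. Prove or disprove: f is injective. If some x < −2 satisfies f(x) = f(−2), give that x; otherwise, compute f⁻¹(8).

Both pieces are strictly increasing (slopes 3 and 5), so each is injective on its own interval.
The left piece maps (−∞, −2) onto (−∞, 4); the right piece maps [−2, ∞) onto [−1, ∞).
These images overlap. In particular f(−2) = −1 (right piece), and solving 3x + 10 = −1 on the left piece gives x = −11/3 < −2.
So f(−11/3) = f(−2) with −11/3 ≠ −2, and f is not injective. This x = −11/3 is the requested value below −2.

-11/3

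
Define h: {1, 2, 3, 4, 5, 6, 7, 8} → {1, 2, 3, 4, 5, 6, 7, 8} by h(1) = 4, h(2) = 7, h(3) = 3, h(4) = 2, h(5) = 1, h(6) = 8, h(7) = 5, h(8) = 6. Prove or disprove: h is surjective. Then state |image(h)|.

Every element of the codomain has a preimage: 1 = h(5), 2 = h(4), 3 = h(3), 4 = h(1), 5 = h(7), 6 = h(8), 7 = h(2), 8 = h(6).
So h is surjective.
The image of h is {1, 2, 3, 4, 5, 6, 7, 8}, which has 8 elements.

8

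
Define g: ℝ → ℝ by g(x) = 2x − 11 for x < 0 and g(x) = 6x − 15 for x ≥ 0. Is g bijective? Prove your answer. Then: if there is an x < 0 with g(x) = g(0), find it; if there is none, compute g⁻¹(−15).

Both pieces are strictly increasing (slopes 2 and 6), so each is injective on its own interval.
The left piece maps (−∞, 0) onto (−∞, −11); the right piece maps [0, ∞) onto [−15, ∞).
These images overlap. In particular g(0) = −15 (right piece), and solving 2x − 11 = −15 on the left piece gives x = −2 < 0.
So g(−2) = g(0) with −2 ≠ 0, and g is not injective, hence not bijective. This x = −2 is the requested value below 0.

-2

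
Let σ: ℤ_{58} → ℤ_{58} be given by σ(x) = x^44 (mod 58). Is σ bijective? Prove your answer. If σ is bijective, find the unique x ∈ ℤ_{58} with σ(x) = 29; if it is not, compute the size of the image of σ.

16

σ(3): Repeated squaring mod 58: 3^1 ≡ 3, 3^2 ≡ 3² = 9, 3^4 ≡ 9² = 81 ≡ 23, 3^8 ≡ 23² = 529 ≡ 7, 3^16 ≡ 7² = 49, 3^32 ≡ 49² = 2401 ≡ 23. Since 44 = 32 + 8 + 4, 3^44 ≡ 23·7·23: 23·7 = 161 ≡ 45, then 45·23 = 1035 ≡ 49. So 3^44 ≡ 49 (mod 58).
σ(7): Repeated squaring mod 58: 7^1 ≡ 7, 7^2 ≡ 7² = 49, 7^4 ≡ 49² = 2401 ≡ 23, 7^8 ≡ 23² = 529 ≡ 7, 7^16 ≡ 7² = 49, 7^32 ≡ 49² = 2401 ≡ 23. Since 44 = 32 + 8 + 4, 7^44 ≡ 23·7·23: 23·7 = 161 ≡ 45, then 45·23 = 1035 ≡ 49. So 7^44 ≡ 49 (mod 58).
So σ(3) = σ(7) = 49 while 3 ≠ 7, hence σ is not injective, hence not bijective.
Since σ is not bijective, we determine |image(σ)|. Computing x^44 mod 58 for each x (by repeated squaring, reducing mod 58 at every step), the values σ(0), σ(1), …, σ(57) are: 0, 1, 54, 49, 16, 25, 36, 49, 52, 23, 16, 53, 30, 53, 36, 7, 24, 1, 24, 45, 52, 23, 20, 7, 54, 45, 20, 25, 30, 29, 30, 25, 20, 45, 54, 7, 20, 23, 52, 45, 24, 1, 24, 7, 36, 53, 30, 53, 16, 23, 52, 49, 36, 25, 16, 49, 54, 1.
The distinct values are {0, 1, 7, 16, 20, 23, 24, 25, 29, 30, 36, 45, 49, 52, 53, 54}; there are 16 of them.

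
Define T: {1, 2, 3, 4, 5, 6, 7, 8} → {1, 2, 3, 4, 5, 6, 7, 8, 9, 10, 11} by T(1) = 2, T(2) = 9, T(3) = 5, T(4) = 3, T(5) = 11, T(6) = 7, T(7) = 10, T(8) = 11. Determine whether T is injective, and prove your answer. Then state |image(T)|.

7

T(5) = 11 = T(8) with 5 ≠ 8, so T is not injective.
The image of T is {2, 3, 5, 7, 9, 10, 11}, which has 7 elements.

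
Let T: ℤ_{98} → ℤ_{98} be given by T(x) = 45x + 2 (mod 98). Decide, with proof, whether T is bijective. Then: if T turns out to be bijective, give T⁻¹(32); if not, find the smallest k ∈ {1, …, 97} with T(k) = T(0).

66

Recall: T is injective if T(u) = T(v) implies u = v.
Suppose T(u) = T(v) in ℤ_{98}. Then 45u + 2 ≡ 45v + 2 (mod 98), so 45(u − v) ≡ 0 (mod 98).
Since gcd(45, 98) = 1, 45 is invertible modulo 98, so u − v ≡ 0 (mod 98), i.e. u = v.
We now compute 45⁻¹ mod 98 explicitly. Euclid's algorithm: 98 = 2·45 + 8, 45 = 5·8 + 5, 8 = 1·5 + 3, 5 = 1·3 + 2, 3 = 1·2 + 1; back-substituting gives 1 = 61·45 − 28·98, so 45⁻¹ ≡ 61 (mod 98).
For any y ∈ ℤ_{98}, x = 61(y − 2) mod 98 satisfies T(x) = 45·61(y − 2) + 2 ≡ y (since 45·61 ≡ 1 mod 98). So every y has a preimage.
Therefore T is bijective.
Since T is bijective, we compute T⁻¹(32): solve 45x + 2 ≡ 32 (mod 98), i.e. 45x ≡ 30 (mod 98).
Multiplying by 45⁻¹ = 61 gives x ≡ 61·30 = 1830 = 18·98 + 66 ≡ 66 (mod 98).
Check: T(66) = 45·66 + 2 = 2972 = 30·98 + 32 ≡ 32 (mod 98).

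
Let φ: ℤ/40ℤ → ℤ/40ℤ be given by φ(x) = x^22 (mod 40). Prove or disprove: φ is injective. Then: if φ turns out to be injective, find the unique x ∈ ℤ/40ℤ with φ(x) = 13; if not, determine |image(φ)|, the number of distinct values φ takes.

6

φ(4): Repeated squaring mod 40: 4^1 ≡ 4, 4^2 ≡ 4² = 16, 4^4 ≡ 16² = 256 ≡ 16, 4^8 ≡ 16² = 256 ≡ 16, 4^16 ≡ 16² = 256 ≡ 16. Since 22 = 16 + 4 + 2, 4^22 ≡ 16·16·16: 16·16 = 256 ≡ 16, then 16·16 = 256 ≡ 16. So 4^22 ≡ 16 (mod 40).
φ(6): Repeated squaring mod 40: 6^1 ≡ 6, 6^2 ≡ 6² = 36, 6^4 ≡ 36² = 1296 ≡ 16, 6^8 ≡ 16² = 256 ≡ 16, 6^16 ≡ 16² = 256 ≡ 16. Since 22 = 16 + 4 + 2, 6^22 ≡ 16·16·36: 16·16 = 256 ≡ 16, then 16·36 = 576 ≡ 16. So 6^22 ≡ 16 (mod 40).
So φ(4) = φ(6) = 16 while 4 ≠ 6, hence φ is not injective.
Since φ is not injective, we determine |image(φ)|. Computing x^22 mod 40 for each x (by repeated squaring, reducing mod 40 at every step), the values φ(0), φ(1), …, φ(39) are: 0, 1, 24, 9, 16, 25, 16, 9, 24, 1, 0, 1, 24, 9, 16, 25, 16, 9, 24, 1, 0, 1, 24, 9, 16, 25, 16, 9, 24, 1, 0, 1, 24, 9, 16, 25, 16, 9, 24, 1.
The distinct values are {0, 1, 9, 16, 24, 25}; there are 6 of them.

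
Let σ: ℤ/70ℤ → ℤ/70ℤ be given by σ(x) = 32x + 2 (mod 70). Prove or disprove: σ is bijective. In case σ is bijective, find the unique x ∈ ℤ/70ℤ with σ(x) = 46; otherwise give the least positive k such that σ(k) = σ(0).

35

We have gcd(32, 70) = 2 > 1. Taking x_1 = 0 and x_2 = 35: σ(0) = 2 and σ(35) = 32·35 + 2 = 1122 ≡ 2 (mod 70).
So σ(0) = σ(35) while 0 ≠ 35, thus σ is not injective, hence not bijective.
Since σ is not bijective, we find the least positive k with σ(k) = σ(0): this means 32k ≡ 0 (mod 70), i.e. 70 ∣ 32k. Since gcd(32, 70) = 2, dividing through by 2 this holds exactly when 35 ∣ 16k, and as gcd(16, 35) = 1, exactly when 35 ∣ k.
The smallest positive such k is 35.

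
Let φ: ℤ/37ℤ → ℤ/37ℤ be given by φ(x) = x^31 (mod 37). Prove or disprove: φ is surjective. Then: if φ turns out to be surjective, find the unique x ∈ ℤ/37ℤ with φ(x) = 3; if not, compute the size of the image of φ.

4

Since 37 is prime, the nonzero elements of ℤ/37ℤ form a cyclic group of order 36.
As gcd(31, 36) = 1, raising to the 31st power is a bijection on this group: if s^31 ≡ t^31 then (st^{−1})^31 = 1, and the only element of order dividing gcd(31, 36) = 1 is 1, so s = t.
With φ(0) = 0 this makes φ injective on all of ℤ/37ℤ, hence bijective (finite equal-size domain and codomain). In particular φ is surjective.
Since φ is surjective, we find the preimage of 3. The inverse of x ↦ x^31 on (ℤ/37ℤ)^× is x ↦ x^7, because 31·7 = 217 = 6·36 + 1 ≡ 1 (mod 36) and x^{36} = 1 for x ≠ 0 (Fermat). So φ⁻¹(3) = 3^7 mod 37.
Repeated squaring mod 37: 3^1 ≡ 3, 3^2 ≡ 3² = 9, 3^4 ≡ 9² = 81 ≡ 7. Since 7 = 4 + 2 + 1, 3^7 ≡ 7·9·3: 7·9 = 63 ≡ 26, then 26·3 = 78 ≡ 4. So 3^7 ≡ 4 (mod 37).
Hence φ⁻¹(3) = 4.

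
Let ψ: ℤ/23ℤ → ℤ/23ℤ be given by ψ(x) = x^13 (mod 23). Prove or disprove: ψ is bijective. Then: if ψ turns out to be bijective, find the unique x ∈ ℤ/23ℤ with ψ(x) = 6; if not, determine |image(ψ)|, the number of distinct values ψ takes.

Since 23 is prime, the nonzero elements of ℤ/23ℤ form a cyclic group of order 22.
As gcd(13, 22) = 1, raising to the 13th power is a bijection on this group: if u^13 ≡ v^13 then (uv^{−1})^13 = 1, and the only element of order dividing gcd(13, 22) = 1 is 1, so u = v.
With ψ(0) = 0 this makes ψ injective on all of ℤ/23ℤ, hence bijective (finite equal-size domain and codomain). In particular ψ is bijective.
Since ψ is bijective, we find the preimage of 6. The inverse of x ↦ x^13 on (ℤ/23ℤ)^× is x ↦ x^17, because 13·17 = 221 = 10·22 + 1 ≡ 1 (mod 22) and x^{22} = 1 for x ≠ 0 (Fermat). So ψ⁻¹(6) = 6^17 mod 23.
Repeated squaring mod 23: 6^1 ≡ 6, 6^2 ≡ 6² = 36 ≡ 13, 6^4 ≡ 13² = 169 ≡ 8, 6^8 ≡ 8² = 64 ≡ 18, 6^16 ≡ 18² = 324 ≡ 2. Since 17 = 16 + 1, 6^17 ≡ 2·6: 2·6 = 12. So 6^17 ≡ 12 (mod 23).
Hence ψ⁻¹(6) = 12.

12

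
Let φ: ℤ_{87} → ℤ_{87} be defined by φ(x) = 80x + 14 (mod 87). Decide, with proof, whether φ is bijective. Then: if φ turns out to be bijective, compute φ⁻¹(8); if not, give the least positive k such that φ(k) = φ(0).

Recall that injectivity means: for all s, t in the domain, φ(s) = φ(t) implies s = t.
Suppose φ(s) = φ(t) in ℤ_{87}. Then 80s + 14 ≡ 80t + 14 (mod 87), hence 80(s − t) ≡ 0 (mod 87).
Since gcd(80, 87) = 1, 80 is invertible modulo 87, thus s − t ≡ 0 (mod 87), i.e. s = t.
We now compute 80⁻¹ mod 87 explicitly. Euclid's algorithm: 87 = 1·80 + 7, 80 = 11·7 + 3, 7 = 2·3 + 1; back-substituting gives 1 = 62·80 − 57·87, so 80⁻¹ ≡ 62 (mod 87).
For any y ∈ ℤ_{87}, x = 62(y − 14) mod 87 satisfies φ(x) = 80·62(y − 14) + 14 ≡ y (since 80·62 ≡ 1 mod 87). So every y has a preimage.
Therefore φ is bijective.
Since φ is bijective, we find φ⁻¹(8): we need 80x ≡ 8 − 14 ≡ 81 (mod 87). Using 80⁻¹ = 62: x ≡ 62·81 = 5022 = 57·87 + 63, so x = 63.
Check: φ(63) = 80·63 + 14 = 5054 = 58·87 + 8 ≡ 8 (mod 87).

63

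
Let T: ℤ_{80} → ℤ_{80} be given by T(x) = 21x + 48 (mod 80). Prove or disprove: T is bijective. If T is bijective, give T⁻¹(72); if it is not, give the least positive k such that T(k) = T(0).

If T(a) = T(b), then 21a ≡ 21b (mod 80). Because gcd(21, 80) = 1, we may cancel 21 to get a ≡ b (mod 80).
We now compute 21⁻¹ mod 80 explicitly. Euclid's algorithm: 80 = 3·21 + 17, 21 = 1·17 + 4, 17 = 4·4 + 1; back-substituting gives 1 = 61·21 − 16·80, so 21⁻¹ ≡ 61 (mod 80).
For any y ∈ ℤ_{80}, x = 61(y − 48) mod 80 satisfies T(x) = 21·61(y − 48) + 48 ≡ y (since 21·61 ≡ 1 mod 80). So every y has a preimage.
Therefore T is bijective.
Since T is bijective, we find T⁻¹(72): we need 21x ≡ 72 − 48 ≡ 24 (mod 80). Using 21⁻¹ = 61: x ≡ 61·24 = 1464 = 18·80 + 24, so x = 24.
Check: T(24) = 21·24 + 48 = 552 = 6·80 + 72 ≡ 72 (mod 80).

24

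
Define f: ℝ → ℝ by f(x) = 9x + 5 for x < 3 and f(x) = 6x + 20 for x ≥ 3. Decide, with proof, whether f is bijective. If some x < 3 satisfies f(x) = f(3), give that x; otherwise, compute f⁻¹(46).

Both pieces are strictly increasing (slopes 9 and 6), so each is injective on its own interval.
The left piece maps (−∞, 3) onto (−∞, 32); the right piece maps [3, ∞) onto [38, ∞).
The images leave a gap (32 has no preimage), so f is not surjective, hence not bijective.
Because the two images are disjoint, no x < 3 has f(x) = f(3), so we compute f⁻¹(46): 46 lies in [38, ∞), so solve 6x + 20 = 46: x = (46 − 20)/6 = 13/3.

13/3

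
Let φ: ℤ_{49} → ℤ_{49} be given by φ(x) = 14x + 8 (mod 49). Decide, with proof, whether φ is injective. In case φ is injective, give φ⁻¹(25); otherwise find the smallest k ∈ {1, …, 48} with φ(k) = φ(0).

We have gcd(14, 49) = 7 > 1. Taking a = 0 and b = 7: φ(0) = 8 and φ(7) = 14·7 + 8 = 106 ≡ 8 (mod 49).
So φ(0) = φ(7) while 0 ≠ 7, therefore φ is not injective.
Since φ is not injective, we find the least positive k with φ(k) = φ(0): this means 14k ≡ 0 (mod 49), i.e. 49 ∣ 14k. Since gcd(14, 49) = 7, dividing through by 7 this holds exactly when 7 ∣ 2k, and as gcd(2, 7) = 1, exactly when 7 ∣ k.
The smallest positive such k is 7.

7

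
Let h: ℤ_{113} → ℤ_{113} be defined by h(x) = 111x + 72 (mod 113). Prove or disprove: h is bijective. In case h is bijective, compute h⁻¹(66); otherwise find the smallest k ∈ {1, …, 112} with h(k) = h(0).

Recall that injectivity means: for all s, t in the domain, h(s) = h(t) implies s = t.
Suppose h(s) = h(t) in ℤ_{113}. Then 111s + 72 ≡ 111t + 72 (mod 113), therefore 111(s − t) ≡ 0 (mod 113).
Since gcd(111, 113) = 1, 111 is invertible modulo 113, hence s − t ≡ 0 (mod 113), i.e. s = t.
We now compute 111⁻¹ mod 113 explicitly. Euclid's algorithm: 113 = 1·111 + 2, 111 = 55·2 + 1; back-substituting gives 1 = 56·111 − 55·113, so 111⁻¹ ≡ 56 (mod 113).
Then y ↦ 56(y − 72) is a two-sided inverse to h, so every y ∈ ℤ_{113} has a preimage.
Therefore h is bijective.
Since h is bijective, we compute h⁻¹(66): solve 111x + 72 ≡ 66 (mod 113), i.e. 111x ≡ 107 (mod 113).
Multiplying by 111⁻¹ = 56 gives x ≡ 56·107 = 5992 = 53·113 + 3 ≡ 3 (mod 113).
Check: h(3) = 111·3 + 72 = 405 = 3·113 + 66 ≡ 66 (mod 113).

3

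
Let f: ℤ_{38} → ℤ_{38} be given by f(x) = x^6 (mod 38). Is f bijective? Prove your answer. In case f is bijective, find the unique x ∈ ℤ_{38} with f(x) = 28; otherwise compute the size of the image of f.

f(3): Repeated squaring mod 38: 3^1 ≡ 3, 3^2 ≡ 3² = 9, 3^4 ≡ 9² = 81 ≡ 5. Since 6 = 4 + 2, 3^6 ≡ 5·9: 5·9 = 45 ≡ 7. So 3^6 ≡ 7 (mod 38).
f(5): Repeated squaring mod 38: 5^1 ≡ 5, 5^2 ≡ 5² = 25, 5^4 ≡ 25² = 625 ≡ 17. Since 6 = 4 + 2, 5^6 ≡ 17·25: 17·25 = 425 ≡ 7. So 5^6 ≡ 7 (mod 38).
So f(3) = f(5) = 7 while 3 ≠ 5, therefore f is not injective, hence not bijective.
Since f is not bijective, we determine |image(f)|. Computing x^6 mod 38 for each x (by repeated squaring, reducing mod 38 at every step), the values f(0), f(1), …, f(37) are: 0, 1, 26, 7, 30, 7, 30, 1, 20, 11, 30, 1, 20, 11, 26, 11, 26, 7, 20, 19, 20, 7, 26, 11, 26, 11, 20, 1, 30, 11, 20, 1, 30, 7, 30, 7, 26, 1.
The distinct values are {0, 1, 7, 11, 19, 20, 26, 30}; there are 8 of them.

8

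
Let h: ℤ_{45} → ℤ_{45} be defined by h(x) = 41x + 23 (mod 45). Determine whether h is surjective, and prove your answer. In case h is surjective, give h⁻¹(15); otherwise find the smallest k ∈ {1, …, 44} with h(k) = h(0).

2

Since gcd(41, 45) = 1, 41 is invertible modulo 45. Euclid's algorithm: 45 = 1·41 + 4, 41 = 10·4 + 1; back-substituting gives 1 = 11·41 − 10·45, so 41⁻¹ ≡ 11 (mod 45).
Then y ↦ 11(y − 23) is a two-sided inverse to h, so every y ∈ ℤ_{45} has a preimage.
Therefore h is surjective.
Since h is surjective, we compute h⁻¹(15): solve 41x + 23 ≡ 15 (mod 45), i.e. 41x ≡ 37 (mod 45).
Multiplying by 41⁻¹ = 11 gives x ≡ 11·37 = 407 = 9·45 + 2 ≡ 2 (mod 45).
Check: h(2) = 41·2 + 23 = 105 = 2·45 + 15 ≡ 15 (mod 45).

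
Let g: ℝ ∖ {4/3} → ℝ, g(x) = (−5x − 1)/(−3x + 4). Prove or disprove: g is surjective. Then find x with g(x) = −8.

If g(x) = 5/3, cross-multiplying gives −3(−5x − 1) = −5(−3x + 4), which simplifies to 3 = −20 — false.  So 5/3 has no preimage and g is not surjective.
Solving g(x) = −8: cross-multiplying gives −5x − 1 = −8(−3x + 4), which rearranges to −29x = −31, so x = 31/29.

31/29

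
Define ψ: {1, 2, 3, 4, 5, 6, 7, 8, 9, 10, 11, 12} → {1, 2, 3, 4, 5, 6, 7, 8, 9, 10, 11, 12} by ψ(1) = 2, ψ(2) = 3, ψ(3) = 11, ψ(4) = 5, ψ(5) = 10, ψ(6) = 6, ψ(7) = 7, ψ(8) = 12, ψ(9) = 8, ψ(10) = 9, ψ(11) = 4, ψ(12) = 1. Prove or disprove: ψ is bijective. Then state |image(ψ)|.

The values 2, 3, 11, 5, 10, 6, 7, 12, 8, 9, 4, 1 are a permutation of {1, 2, 3, 4, 5, 6, 7, 8, 9, 10, 11, 12}: each element appears exactly once.
So ψ is injective and surjective, hence bijective.
The image of ψ is {1, 2, 3, 4, 5, 6, 7, 8, 9, 10, 11, 12}, which has 12 elements.

12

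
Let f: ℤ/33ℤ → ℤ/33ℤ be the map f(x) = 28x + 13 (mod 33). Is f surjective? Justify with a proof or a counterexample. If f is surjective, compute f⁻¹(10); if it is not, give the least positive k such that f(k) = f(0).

27

Recall that surjectivity means every element of the codomain has a preimage under f.
Since gcd(28, 33) = 1, 28 is invertible modulo 33. Euclid's algorithm: 33 = 1·28 + 5, 28 = 5·5 + 3, 5 = 1·3 + 2, 3 = 1·2 + 1; back-substituting gives 1 = 13·28 − 11·33, so 28⁻¹ ≡ 13 (mod 33).
Then y ↦ 13(y − 13) is a two-sided inverse to f, so every y ∈ ℤ/33ℤ has a preimage.
So f is surjective.
Since f is surjective, we find f⁻¹(10): we need 28x ≡ 10 − 13 ≡ 30 (mod 33). Using 28⁻¹ = 13: x ≡ 13·30 = 390 = 11·33 + 27, so x = 27.
Check: f(27) = 28·27 + 13 = 769 = 23·33 + 10 ≡ 10 (mod 33).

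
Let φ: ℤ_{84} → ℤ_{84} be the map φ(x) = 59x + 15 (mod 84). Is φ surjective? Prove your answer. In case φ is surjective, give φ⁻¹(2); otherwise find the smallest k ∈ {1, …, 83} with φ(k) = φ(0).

61

Recall: φ is surjective if every y in the codomain equals φ(x) for some x in the domain.
Since gcd(59, 84) = 1, 59 is invertible modulo 84. Euclid's algorithm: 84 = 1·59 + 25, 59 = 2·25 + 9, 25 = 2·9 + 7, 9 = 1·7 + 2, 7 = 3·2 + 1; back-substituting gives 1 = 47·59 − 33·84, so 59⁻¹ ≡ 47 (mod 84).
Then y ↦ 47(y − 15) is a two-sided inverse to φ, so every y ∈ ℤ_{84} has a preimage.
Hence φ is surjective.
Since φ is surjective, we compute φ⁻¹(2): solve 59x + 15 ≡ 2 (mod 84), i.e. 59x ≡ 71 (mod 84).
Multiplying by 59⁻¹ = 47 gives x ≡ 47·71 = 3337 = 39·84 + 61 ≡ 61 (mod 84).
Check: φ(61) = 59·61 + 15 = 3614 = 43·84 + 2 ≡ 2 (mod 84).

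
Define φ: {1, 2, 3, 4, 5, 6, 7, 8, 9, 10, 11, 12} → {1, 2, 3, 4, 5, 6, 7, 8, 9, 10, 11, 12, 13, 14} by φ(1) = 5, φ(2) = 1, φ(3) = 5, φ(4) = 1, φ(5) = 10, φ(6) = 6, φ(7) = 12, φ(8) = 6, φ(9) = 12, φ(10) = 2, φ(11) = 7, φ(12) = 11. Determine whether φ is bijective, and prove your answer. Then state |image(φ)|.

8

φ(1) = 5 = φ(3) with 1 ≠ 3, so φ is not injective, hence not bijective.
The image of φ is {1, 2, 5, 6, 7, 10, 11, 12}, which has 8 elements.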